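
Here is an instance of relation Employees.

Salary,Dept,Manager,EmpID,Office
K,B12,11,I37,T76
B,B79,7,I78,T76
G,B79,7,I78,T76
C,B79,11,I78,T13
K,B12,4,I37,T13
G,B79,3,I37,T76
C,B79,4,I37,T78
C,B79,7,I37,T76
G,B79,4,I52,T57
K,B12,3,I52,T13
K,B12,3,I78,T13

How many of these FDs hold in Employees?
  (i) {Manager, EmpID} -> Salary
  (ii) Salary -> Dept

1

(i) {Manager, EmpID} -> Salary: (Manager=7, EmpID=I78): 2 rows → Salary takes values {B, G} — violation; (Manager=4, EmpID=I37): 2 rows → Salary takes values {K, C} — violation — fails.
(ii) Salary -> Dept: every LHS value maps to a single RHS value — holds.
1 of the 2 dependencies holds.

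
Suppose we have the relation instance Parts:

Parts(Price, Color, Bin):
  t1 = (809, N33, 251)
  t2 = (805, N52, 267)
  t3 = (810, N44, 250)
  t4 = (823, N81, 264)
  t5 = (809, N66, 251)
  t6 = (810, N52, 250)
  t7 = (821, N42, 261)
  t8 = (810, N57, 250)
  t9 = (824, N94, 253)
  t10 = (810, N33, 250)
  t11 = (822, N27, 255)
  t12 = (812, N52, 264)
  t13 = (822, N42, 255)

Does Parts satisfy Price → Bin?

Price=809: rows 1, 5 → Bin = 251, 251 ✓
Price=805: row 2 → Bin = 267 ✓
Price=810: rows 3, 6, 8, 10 → Bin = 250, 250, 250, 250 ✓
Price=823: row 4 → Bin = 264 ✓
Price=821: row 7 → Bin = 261 ✓
Price=824: row 9 → Bin = 253 ✓
Price=822: rows 11, 13 → Bin = 255, 255 ✓
Price=812: row 12 → Bin = 264 ✓
Every Price value is associated with a single Bin value, so Price → Bin holds.

Yes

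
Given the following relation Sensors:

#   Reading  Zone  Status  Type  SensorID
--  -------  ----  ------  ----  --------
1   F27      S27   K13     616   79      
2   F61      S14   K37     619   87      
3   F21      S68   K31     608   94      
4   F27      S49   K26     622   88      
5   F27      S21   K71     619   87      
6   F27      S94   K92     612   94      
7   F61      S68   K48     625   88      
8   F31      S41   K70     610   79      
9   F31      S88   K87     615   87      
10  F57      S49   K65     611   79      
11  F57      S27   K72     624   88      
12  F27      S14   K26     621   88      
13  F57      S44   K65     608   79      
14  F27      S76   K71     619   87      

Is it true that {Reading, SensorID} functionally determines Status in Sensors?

(Reading=F27, SensorID=79): row 1 → Status = K13 ✓
(Reading=F61, SensorID=87): row 2 → Status = K37 ✓
(Reading=F21, SensorID=94): row 3 → Status = K31 ✓
(Reading=F27, SensorID=88): rows 4, 12 → Status = K26, K26 ✓
(Reading=F27, SensorID=87): rows 5, 14 → Status = K71, K71 ✓
(Reading=F27, SensorID=94): row 6 → Status = K92 ✓
(Reading=F61, SensorID=88): row 7 → Status = K48 ✓
(Reading=F31, SensorID=79): row 8 → Status = K70 ✓
(Reading=F31, SensorID=87): row 9 → Status = K87 ✓
(Reading=F57, SensorID=79): rows 10, 13 → Status = K65, K65 ✓
(Reading=F57, SensorID=88): row 11 → Status = K72 ✓
Every {Reading, SensorID} value is associated with a single Status value, so {Reading, SensorID} → Status holds.

Yes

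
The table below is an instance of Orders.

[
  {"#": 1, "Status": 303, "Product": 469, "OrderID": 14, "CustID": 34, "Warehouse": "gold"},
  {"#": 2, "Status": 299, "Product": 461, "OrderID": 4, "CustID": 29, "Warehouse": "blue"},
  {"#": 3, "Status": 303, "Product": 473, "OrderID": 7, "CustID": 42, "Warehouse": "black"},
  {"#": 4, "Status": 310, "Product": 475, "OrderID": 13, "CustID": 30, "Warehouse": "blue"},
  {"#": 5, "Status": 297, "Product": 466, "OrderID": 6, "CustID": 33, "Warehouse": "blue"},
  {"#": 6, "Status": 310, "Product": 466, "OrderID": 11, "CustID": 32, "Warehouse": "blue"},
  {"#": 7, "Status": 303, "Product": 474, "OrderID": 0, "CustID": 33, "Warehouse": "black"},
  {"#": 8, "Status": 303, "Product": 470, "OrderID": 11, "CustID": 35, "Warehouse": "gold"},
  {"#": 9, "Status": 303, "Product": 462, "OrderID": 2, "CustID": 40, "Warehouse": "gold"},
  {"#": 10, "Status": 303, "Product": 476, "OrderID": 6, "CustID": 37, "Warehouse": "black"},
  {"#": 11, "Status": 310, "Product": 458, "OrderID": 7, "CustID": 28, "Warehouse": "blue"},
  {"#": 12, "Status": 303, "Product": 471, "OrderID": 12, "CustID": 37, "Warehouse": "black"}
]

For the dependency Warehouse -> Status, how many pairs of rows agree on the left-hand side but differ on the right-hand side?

7

Warehouse=gold: all 3 rows agree on Status — 0 pairs.
Warehouse=blue: violating pairs (2,4), (2,5), (2,6), (2,11), (4,5), (5,6), (5,11) — 7 pairs.
Warehouse=black: all 4 rows agree on Status — 0 pairs.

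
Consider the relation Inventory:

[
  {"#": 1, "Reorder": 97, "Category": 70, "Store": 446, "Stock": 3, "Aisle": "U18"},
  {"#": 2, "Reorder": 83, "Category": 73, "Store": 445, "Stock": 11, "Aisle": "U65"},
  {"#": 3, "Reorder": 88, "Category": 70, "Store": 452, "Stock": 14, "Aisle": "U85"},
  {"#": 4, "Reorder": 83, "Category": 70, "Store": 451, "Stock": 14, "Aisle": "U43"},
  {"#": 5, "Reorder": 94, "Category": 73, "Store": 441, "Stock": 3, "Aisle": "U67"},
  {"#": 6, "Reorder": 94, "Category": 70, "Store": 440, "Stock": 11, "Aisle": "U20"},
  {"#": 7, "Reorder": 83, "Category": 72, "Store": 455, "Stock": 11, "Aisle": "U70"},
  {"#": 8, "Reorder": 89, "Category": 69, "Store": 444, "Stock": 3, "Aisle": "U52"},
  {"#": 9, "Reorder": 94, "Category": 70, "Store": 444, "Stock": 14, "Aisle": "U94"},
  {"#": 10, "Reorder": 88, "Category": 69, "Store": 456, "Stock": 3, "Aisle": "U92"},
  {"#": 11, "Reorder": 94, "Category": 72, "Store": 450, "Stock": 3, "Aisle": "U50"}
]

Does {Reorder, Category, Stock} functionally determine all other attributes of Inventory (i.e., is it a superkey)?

Yes

All 11 rows have distinct {Reorder, Category, Stock} values, so {Reorder, Category, Stock} → (all attributes) holds and {Reorder, Category, Stock} is a superkey.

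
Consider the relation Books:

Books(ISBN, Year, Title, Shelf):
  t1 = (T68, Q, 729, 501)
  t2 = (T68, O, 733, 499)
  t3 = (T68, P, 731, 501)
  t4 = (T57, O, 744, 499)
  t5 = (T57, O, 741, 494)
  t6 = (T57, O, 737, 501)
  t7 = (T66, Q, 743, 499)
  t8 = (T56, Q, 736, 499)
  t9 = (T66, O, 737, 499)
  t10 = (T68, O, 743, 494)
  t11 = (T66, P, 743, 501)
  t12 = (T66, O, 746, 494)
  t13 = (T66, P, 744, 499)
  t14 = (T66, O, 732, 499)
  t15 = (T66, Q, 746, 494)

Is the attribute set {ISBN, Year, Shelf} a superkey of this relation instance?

Rows 9 and 14 have the same {ISBN, Year, Shelf} value (ISBN=T66, Year=O, Shelf=499) but are distinct tuples, so {ISBN, Year, Shelf} does not determine every attribute — not a superkey.

No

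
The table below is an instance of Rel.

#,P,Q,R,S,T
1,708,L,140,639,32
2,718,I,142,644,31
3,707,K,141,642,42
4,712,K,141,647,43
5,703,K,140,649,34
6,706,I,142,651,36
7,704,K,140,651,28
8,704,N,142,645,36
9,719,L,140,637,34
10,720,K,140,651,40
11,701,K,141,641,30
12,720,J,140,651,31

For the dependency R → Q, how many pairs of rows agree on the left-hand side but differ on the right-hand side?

13

R=140: violating pairs (1,5), (1,7), (1,10), (1,12), (5,9), (5,12), (7,9), (7,12), (9,10), (9,12), (10,12) — 11 pairs.
R=142: violating pairs (2,8), (6,8) — 2 pairs.
R=141: all 3 rows agree on Q — 0 pairs.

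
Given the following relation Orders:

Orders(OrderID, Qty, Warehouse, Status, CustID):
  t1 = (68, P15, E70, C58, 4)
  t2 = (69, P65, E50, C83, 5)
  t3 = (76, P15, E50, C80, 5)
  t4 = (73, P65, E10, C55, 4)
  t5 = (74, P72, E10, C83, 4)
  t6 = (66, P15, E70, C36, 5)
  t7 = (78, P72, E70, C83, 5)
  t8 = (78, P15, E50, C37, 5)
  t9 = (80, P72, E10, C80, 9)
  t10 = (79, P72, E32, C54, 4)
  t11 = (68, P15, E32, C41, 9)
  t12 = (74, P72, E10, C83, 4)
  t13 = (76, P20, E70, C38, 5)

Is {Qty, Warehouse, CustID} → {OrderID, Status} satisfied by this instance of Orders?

No

(Qty=P15, Warehouse=E70, CustID=4): row 1 → {OrderID,Status} = (68, C58) ✓
(Qty=P65, Warehouse=E50, CustID=5): row 2 → {OrderID,Status} = (69, C83) ✓
(Qty=P15, Warehouse=E50, CustID=5): rows 3, 8 → {OrderID,Status} takes values {(76, C80), (78, C37)} — violation
(Qty=P65, Warehouse=E10, CustID=4): row 4 → {OrderID,Status} = (73, C55) ✓
(Qty=P72, Warehouse=E10, CustID=4): rows 5, 12 → {OrderID,Status} = (74, C83), (74, C83) ✓
(Qty=P15, Warehouse=E70, CustID=5): row 6 → {OrderID,Status} = (66, C36) ✓
(Qty=P72, Warehouse=E70, CustID=5): row 7 → {OrderID,Status} = (78, C83) ✓
(Qty=P72, Warehouse=E10, CustID=9): row 9 → {OrderID,Status} = (80, C80) ✓
(Qty=P72, Warehouse=E32, CustID=4): row 10 → {OrderID,Status} = (79, C54) ✓
(Qty=P15, Warehouse=E32, CustID=9): row 11 → {OrderID,Status} = (68, C41) ✓
(Qty=P20, Warehouse=E70, CustID=5): row 13 → {OrderID,Status} = (76, C38) ✓
Two rows agree on {Qty, Warehouse, CustID} but differ on {OrderID, Status}, so {Qty, Warehouse, CustID} → {OrderID, Status} does not hold.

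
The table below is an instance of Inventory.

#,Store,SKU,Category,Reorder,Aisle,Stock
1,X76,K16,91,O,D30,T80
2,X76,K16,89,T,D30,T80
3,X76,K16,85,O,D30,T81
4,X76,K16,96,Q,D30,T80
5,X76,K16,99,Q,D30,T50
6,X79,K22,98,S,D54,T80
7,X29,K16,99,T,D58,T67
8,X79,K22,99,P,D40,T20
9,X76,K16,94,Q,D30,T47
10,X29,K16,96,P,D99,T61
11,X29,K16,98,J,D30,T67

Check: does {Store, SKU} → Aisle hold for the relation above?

No

(Store=X76, SKU=K16): rows 1, 2, 3, 4, 5, 9 → Aisle = D30, D30, D30, D30, D30, D30 ✓
(Store=X79, SKU=K22): rows 6, 8 → Aisle takes values {D54, D40} — violation
(Store=X29, SKU=K16): rows 7, 10, 11 → Aisle takes values {D58, D99, D30} — violation
Two rows agree on {Store, SKU} but differ on Aisle, so {Store, SKU} → Aisle does not hold.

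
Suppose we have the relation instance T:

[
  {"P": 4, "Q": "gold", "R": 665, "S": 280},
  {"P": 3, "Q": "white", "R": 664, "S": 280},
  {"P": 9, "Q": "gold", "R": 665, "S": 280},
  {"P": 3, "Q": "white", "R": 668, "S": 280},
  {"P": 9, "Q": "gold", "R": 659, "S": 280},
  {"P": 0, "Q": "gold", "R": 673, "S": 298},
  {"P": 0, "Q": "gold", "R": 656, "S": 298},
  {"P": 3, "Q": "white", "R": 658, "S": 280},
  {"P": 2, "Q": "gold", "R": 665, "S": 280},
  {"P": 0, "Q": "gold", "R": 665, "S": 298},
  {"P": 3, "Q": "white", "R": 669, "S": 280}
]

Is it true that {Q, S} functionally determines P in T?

(Q=gold, S=280): 4 rows → P takes values {4, 9, 2} — violation
(Q=white, S=280): 4 rows → P = 3, 3, 3, 3 ✓
(Q=gold, S=298): 3 rows → P = 0, 0, 0 ✓
Two rows agree on {Q, S} but differ on P, so {Q, S} → P does not hold.

No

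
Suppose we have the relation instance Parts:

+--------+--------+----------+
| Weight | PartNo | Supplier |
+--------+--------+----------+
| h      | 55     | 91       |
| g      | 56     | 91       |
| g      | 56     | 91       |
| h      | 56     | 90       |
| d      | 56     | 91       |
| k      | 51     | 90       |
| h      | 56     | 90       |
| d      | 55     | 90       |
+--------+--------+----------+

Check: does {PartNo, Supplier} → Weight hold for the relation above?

No

(PartNo=55, Supplier=91): 1 row → Weight = h ✓
(PartNo=56, Supplier=91): 3 rows → Weight takes values {g, d} — violation
(PartNo=56, Supplier=90): 2 rows → Weight = h, h ✓
(PartNo=51, Supplier=90): 1 row → Weight = k ✓
(PartNo=55, Supplier=90): 1 row → Weight = d ✓
Two rows agree on {PartNo, Supplier} but differ on Weight, so {PartNo, Supplier} → Weight does not hold.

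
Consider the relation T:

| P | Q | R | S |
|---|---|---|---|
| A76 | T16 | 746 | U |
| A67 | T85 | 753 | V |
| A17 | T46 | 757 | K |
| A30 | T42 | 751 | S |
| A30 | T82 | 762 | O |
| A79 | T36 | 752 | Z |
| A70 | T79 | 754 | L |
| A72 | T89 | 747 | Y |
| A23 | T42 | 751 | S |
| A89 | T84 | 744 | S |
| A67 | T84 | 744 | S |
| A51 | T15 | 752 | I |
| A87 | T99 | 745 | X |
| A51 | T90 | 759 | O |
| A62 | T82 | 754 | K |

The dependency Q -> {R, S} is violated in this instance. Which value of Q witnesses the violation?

T82

Q=T16: 1 row → {R,S} = (746, U) ✓
Q=T85: 1 row → {R,S} = (753, V) ✓
Q=T46: 1 row → {R,S} = (757, K) ✓
Q=T42: 2 rows → {R,S} = (751, S), (751, S) ✓
Q=T82: 2 rows → {R,S} takes values {(762, O), (754, K)} — violation
Q=T36: 1 row → {R,S} = (752, Z) ✓
Q=T79: 1 row → {R,S} = (754, L) ✓
Q=T89: 1 row → {R,S} = (747, Y) ✓
Q=T84: 2 rows → {R,S} = (744, S), (744, S) ✓
Q=T15: 1 row → {R,S} = (752, I) ✓
Q=T99: 1 row → {R,S} = (745, X) ✓
Q=T90: 1 row → {R,S} = (759, O) ✓
The only Q value with inconsistent RHS is Q=T82.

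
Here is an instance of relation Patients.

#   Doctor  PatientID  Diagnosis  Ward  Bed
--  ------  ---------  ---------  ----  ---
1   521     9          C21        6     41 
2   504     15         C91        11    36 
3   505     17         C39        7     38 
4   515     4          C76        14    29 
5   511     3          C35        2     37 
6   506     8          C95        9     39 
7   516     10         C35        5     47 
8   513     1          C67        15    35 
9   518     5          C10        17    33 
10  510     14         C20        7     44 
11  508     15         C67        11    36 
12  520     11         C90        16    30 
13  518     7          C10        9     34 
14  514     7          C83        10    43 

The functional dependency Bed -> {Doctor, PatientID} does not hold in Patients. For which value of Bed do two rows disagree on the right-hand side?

Bed=41: row 1 → {Doctor,PatientID} = (521, 9) ✓
Bed=36: rows 2, 11 → {Doctor,PatientID} takes values {(504, 15), (508, 15)} — violation
Bed=38: row 3 → {Doctor,PatientID} = (505, 17) ✓
Bed=29: row 4 → {Doctor,PatientID} = (515, 4) ✓
Bed=37: row 5 → {Doctor,PatientID} = (511, 3) ✓
Bed=39: row 6 → {Doctor,PatientID} = (506, 8) ✓
Bed=47: row 7 → {Doctor,PatientID} = (516, 10) ✓
Bed=35: row 8 → {Doctor,PatientID} = (513, 1) ✓
Bed=33: row 9 → {Doctor,PatientID} = (518, 5) ✓
Bed=44: row 10 → {Doctor,PatientID} = (510, 14) ✓
Bed=30: row 12 → {Doctor,PatientID} = (520, 11) ✓
Bed=34: row 13 → {Doctor,PatientID} = (518, 7) ✓
Bed=43: row 14 → {Doctor,PatientID} = (514, 7) ✓
The only Bed value with inconsistent RHS is Bed=36.

36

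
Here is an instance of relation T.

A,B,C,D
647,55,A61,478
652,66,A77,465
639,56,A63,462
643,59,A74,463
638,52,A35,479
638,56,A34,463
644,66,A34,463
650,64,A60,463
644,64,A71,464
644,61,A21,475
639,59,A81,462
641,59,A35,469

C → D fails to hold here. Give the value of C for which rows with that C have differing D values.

C=A61: 1 row → D = 478 ✓
C=A77: 1 row → D = 465 ✓
C=A63: 1 row → D = 462 ✓
C=A74: 1 row → D = 463 ✓
C=A35: 2 rows → D takes values {479, 469} — violation
C=A34: 2 rows → D = 463, 463 ✓
C=A60: 1 row → D = 463 ✓
C=A71: 1 row → D = 464 ✓
C=A21: 1 row → D = 475 ✓
C=A81: 1 row → D = 462 ✓
The only C value with inconsistent D is C=A35.

A35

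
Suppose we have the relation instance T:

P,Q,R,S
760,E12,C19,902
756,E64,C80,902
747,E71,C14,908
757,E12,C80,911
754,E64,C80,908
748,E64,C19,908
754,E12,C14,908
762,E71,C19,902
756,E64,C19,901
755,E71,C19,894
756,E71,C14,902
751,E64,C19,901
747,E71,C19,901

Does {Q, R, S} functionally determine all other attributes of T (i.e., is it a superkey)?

Two distinct rows share (Q=E64, R=C19, S=901), so {Q, R, S} does not determine every attribute — not a superkey.

No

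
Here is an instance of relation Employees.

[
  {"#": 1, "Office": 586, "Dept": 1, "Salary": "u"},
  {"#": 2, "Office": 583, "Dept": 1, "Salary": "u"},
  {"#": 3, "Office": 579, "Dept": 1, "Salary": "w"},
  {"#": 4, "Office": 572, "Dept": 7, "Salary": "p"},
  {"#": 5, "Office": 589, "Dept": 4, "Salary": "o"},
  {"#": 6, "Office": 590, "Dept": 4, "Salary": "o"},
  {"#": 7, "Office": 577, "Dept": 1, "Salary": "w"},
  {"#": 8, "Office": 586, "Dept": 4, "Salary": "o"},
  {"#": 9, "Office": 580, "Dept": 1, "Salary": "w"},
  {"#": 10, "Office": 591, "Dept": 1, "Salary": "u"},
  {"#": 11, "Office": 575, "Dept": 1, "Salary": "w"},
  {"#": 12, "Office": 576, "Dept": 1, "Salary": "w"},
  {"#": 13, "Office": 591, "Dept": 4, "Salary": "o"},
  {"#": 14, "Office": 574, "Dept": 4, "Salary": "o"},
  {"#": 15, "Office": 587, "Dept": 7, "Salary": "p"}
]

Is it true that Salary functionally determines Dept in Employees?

Salary=u: rows 1, 2, 10 → Dept = 1, 1, 1 ✓
Salary=w: rows 3, 7, 9, 11, 12 → Dept = 1, 1, 1, 1, 1 ✓
Salary=p: rows 4, 15 → Dept = 7, 7 ✓
Salary=o: rows 5, 6, 8, 13, 14 → Dept = 4, 4, 4, 4, 4 ✓
Every Salary value is associated with a single Dept value, so Salary → Dept holds.

Yes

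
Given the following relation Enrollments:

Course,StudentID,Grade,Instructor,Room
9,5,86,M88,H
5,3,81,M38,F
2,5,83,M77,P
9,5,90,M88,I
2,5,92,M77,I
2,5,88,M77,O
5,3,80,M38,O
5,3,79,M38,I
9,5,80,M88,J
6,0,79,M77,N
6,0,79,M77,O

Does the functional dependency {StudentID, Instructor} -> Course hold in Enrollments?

Yes

(StudentID=5, Instructor=M88): 3 rows → Course = 9, 9, 9 ✓
(StudentID=3, Instructor=M38): 3 rows → Course = 5, 5, 5 ✓
(StudentID=5, Instructor=M77): 3 rows → Course = 2, 2, 2 ✓
(StudentID=0, Instructor=M77): 2 rows → Course = 6, 6 ✓
Every {StudentID, Instructor} value is associated with a single Course value, so {StudentID, Instructor} -> Course holds.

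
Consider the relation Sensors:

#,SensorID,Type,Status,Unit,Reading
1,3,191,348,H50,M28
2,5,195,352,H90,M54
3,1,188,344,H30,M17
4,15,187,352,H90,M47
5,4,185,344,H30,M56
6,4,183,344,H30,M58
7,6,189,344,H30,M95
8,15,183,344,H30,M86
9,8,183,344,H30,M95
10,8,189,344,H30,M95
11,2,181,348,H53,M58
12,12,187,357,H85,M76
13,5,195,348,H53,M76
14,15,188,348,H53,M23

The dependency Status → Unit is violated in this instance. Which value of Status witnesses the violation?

Status=348: rows 1, 11, 13, 14 → Unit takes values {H50, H53} — violation
Status=352: rows 2, 4 → Unit = H90, H90 ✓
Status=344: rows 3, 5, 6, 7, 8, 9, 10 → Unit = H30, H30, H30, H30, H30, H30, H30 ✓
Status=357: row 12 → Unit = H85 ✓
The only Status value with inconsistent Unit is Status=348.

348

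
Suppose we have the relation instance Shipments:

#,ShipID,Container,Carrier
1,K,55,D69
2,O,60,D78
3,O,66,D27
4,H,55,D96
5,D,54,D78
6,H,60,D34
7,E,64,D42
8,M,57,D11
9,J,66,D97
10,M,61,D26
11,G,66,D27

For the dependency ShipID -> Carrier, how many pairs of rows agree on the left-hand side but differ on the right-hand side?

3

ShipID=O: violating pairs (2,3) — 1 pair.
ShipID=H: violating pairs (4,6) — 1 pair.
ShipID=M: violating pairs (8,10) — 1 pair.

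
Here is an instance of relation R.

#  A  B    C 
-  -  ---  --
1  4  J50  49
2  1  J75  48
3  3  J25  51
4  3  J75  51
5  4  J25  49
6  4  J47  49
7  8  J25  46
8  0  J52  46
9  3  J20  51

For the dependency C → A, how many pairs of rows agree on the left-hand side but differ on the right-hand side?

C=49: all 3 rows agree on A — 0 pairs.
C=51: all 3 rows agree on A — 0 pairs.
C=46: violating pairs (7,8) — 1 pair.

1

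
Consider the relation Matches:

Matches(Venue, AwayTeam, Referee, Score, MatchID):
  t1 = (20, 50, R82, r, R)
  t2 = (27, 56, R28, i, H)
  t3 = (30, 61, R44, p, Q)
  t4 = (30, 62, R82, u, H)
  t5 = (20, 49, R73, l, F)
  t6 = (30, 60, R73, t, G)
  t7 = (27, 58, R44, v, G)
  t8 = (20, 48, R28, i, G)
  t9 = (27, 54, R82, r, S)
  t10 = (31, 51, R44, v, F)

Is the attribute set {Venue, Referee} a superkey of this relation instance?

Yes

All 10 rows have distinct {Venue, Referee} values, so {Venue, Referee} → (all attributes) holds and {Venue, Referee} is a superkey.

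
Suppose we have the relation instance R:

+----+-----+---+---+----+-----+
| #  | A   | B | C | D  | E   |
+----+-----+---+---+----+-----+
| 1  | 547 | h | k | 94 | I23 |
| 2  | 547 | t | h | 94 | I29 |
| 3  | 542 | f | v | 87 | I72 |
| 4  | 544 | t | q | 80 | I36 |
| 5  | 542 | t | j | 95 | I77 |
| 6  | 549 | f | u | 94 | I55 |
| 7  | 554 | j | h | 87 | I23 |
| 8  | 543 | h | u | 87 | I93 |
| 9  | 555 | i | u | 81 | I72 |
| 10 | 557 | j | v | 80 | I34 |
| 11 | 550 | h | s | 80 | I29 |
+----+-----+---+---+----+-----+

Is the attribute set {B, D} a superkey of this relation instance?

Yes

All 11 rows have distinct {B, D} values, so {B, D} → (all attributes) holds and {B, D} is a superkey.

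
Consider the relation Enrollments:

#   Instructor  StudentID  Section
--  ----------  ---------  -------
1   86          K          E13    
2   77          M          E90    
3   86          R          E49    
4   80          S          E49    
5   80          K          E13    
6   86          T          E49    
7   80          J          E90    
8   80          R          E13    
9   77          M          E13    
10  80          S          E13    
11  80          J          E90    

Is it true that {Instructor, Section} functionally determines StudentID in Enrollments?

No

(Instructor=86, Section=E13): row 1 → StudentID = K ✓
(Instructor=77, Section=E90): row 2 → StudentID = M ✓
(Instructor=86, Section=E49): rows 3, 6 → StudentID takes values {R, T} — violation
(Instructor=80, Section=E49): row 4 → StudentID = S ✓
(Instructor=80, Section=E13): rows 5, 8, 10 → StudentID takes values {K, R, S} — violation
(Instructor=80, Section=E90): rows 7, 11 → StudentID = J, J ✓
(Instructor=77, Section=E13): row 9 → StudentID = M ✓
Two rows agree on {Instructor, Section} but differ on StudentID, so {Instructor, Section} -> StudentID does not hold.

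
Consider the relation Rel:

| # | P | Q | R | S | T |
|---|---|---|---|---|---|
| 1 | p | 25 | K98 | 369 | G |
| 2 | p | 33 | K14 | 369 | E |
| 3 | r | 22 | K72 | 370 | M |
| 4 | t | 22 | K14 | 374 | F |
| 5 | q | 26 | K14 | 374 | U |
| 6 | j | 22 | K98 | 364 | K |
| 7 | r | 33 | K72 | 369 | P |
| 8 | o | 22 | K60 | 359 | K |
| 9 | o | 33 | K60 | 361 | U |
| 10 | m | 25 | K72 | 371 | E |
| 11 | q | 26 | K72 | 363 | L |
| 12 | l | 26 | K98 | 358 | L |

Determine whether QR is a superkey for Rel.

All 12 rows have distinct QR values, so QR → (all attributes) holds and QR is a superkey.

Yes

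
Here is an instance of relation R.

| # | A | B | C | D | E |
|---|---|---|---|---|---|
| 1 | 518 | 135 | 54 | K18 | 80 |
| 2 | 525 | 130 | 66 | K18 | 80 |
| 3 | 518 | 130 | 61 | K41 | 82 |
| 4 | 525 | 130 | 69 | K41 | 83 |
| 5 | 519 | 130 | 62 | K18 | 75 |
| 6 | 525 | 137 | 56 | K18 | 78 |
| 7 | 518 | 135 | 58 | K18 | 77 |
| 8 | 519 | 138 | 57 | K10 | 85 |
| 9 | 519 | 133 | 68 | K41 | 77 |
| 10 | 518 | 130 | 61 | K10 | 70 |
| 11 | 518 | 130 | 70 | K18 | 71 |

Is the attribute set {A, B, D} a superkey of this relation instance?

Rows 1 and 7 have the same {A, B, D} value (A=518, B=135, D=K18) but are distinct tuples, so {A, B, D} does not determine every attribute — not a superkey.

No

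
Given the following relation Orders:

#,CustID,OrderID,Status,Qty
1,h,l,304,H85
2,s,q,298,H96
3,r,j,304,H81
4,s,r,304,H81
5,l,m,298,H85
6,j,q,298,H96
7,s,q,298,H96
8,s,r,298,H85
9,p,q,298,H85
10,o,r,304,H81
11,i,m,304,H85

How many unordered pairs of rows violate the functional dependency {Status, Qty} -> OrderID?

6

(Status=304, Qty=H85): violating pairs (1,11) — 1 pair.
(Status=298, Qty=H96): all 3 rows agree on OrderID — 0 pairs.
(Status=304, Qty=H81): violating pairs (3,4), (3,10) — 2 pairs.
(Status=298, Qty=H85): violating pairs (5,8), (5,9), (8,9) — 3 pairs.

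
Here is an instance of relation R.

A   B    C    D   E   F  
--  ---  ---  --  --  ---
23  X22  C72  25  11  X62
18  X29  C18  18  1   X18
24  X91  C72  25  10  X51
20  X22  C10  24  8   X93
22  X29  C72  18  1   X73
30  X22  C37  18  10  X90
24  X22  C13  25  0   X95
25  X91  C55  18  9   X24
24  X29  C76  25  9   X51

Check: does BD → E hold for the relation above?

No

(B=X22, D=25): 2 rows → E takes values {11, 0} — violation
(B=X29, D=18): 2 rows → E = 1, 1 ✓
(B=X91, D=25): 1 row → E = 10 ✓
(B=X22, D=24): 1 row → E = 8 ✓
(B=X22, D=18): 1 row → E = 10 ✓
(B=X91, D=18): 1 row → E = 9 ✓
(B=X29, D=25): 1 row → E = 9 ✓
Two rows agree on BD but differ on E, so BD → E does not hold.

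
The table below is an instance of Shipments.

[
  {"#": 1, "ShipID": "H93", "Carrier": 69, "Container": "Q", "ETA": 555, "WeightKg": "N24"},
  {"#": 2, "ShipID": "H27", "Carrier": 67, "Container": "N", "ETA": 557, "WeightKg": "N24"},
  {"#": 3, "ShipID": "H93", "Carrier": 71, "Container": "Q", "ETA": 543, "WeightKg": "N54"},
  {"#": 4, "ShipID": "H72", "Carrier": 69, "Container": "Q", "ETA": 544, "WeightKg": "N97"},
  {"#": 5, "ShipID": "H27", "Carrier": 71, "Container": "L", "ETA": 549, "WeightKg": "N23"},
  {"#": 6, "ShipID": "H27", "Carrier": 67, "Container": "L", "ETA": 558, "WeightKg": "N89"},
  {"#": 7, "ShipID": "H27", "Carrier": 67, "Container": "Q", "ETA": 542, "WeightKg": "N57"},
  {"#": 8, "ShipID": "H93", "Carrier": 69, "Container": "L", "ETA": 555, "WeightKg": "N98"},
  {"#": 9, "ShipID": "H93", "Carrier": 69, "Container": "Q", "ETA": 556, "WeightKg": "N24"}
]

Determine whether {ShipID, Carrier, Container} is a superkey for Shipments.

Rows 1 and 9 have the same {ShipID, Carrier, Container} value (ShipID=H93, Carrier=69, Container=Q) but are distinct tuples, so {ShipID, Carrier, Container} does not determine every attribute — not a superkey.

No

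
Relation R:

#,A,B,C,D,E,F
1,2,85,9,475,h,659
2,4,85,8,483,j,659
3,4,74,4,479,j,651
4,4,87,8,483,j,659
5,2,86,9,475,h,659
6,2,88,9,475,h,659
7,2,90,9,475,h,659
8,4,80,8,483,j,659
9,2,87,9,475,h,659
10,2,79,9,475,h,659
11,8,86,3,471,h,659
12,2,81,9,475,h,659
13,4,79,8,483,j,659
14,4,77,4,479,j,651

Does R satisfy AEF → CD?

Yes

(A=2, E=h, F=659): rows 1, 5, 6, 7, 9, 10, 12 → {C,D} = (9, 475), (9, 475), (9, 475), (9, 475), (9, 475), (9, 475), (9, 475) ✓
(A=4, E=j, F=659): rows 2, 4, 8, 13 → {C,D} = (8, 483), (8, 483), (8, 483), (8, 483) ✓
(A=4, E=j, F=651): rows 3, 14 → {C,D} = (4, 479), (4, 479) ✓
(A=8, E=h, F=659): row 11 → {C,D} = (3, 471) ✓
Every AEF value is associated with a single CD value, so AEF → CD holds.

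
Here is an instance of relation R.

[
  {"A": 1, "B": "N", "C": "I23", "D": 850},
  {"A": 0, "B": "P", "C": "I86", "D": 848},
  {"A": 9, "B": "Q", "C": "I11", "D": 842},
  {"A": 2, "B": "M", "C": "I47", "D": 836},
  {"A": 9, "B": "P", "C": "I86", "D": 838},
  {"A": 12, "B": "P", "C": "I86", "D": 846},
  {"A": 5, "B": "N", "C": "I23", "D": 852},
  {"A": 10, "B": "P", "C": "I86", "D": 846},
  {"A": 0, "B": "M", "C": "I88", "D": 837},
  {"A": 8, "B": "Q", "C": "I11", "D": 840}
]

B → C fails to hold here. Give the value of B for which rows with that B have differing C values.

B=N: 2 rows → C = I23, I23 ✓
B=P: 4 rows → C = I86, I86, I86, I86 ✓
B=Q: 2 rows → C = I11, I11 ✓
B=M: 2 rows → C takes values {I47, I88} — violation
The only B value with inconsistent C is B=M.

M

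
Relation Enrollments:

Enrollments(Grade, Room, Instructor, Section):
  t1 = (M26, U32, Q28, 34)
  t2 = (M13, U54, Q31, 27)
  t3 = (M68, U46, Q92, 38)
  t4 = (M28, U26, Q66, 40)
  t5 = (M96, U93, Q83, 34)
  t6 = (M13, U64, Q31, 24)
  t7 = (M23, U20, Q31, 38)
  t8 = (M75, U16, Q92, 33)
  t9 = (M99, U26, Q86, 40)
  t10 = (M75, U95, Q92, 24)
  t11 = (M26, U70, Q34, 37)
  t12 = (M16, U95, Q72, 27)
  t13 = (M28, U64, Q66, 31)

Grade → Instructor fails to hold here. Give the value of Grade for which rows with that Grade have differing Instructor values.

M26

Grade=M26: rows 1, 11 → Instructor takes values {Q28, Q34} — violation
Grade=M13: rows 2, 6 → Instructor = Q31, Q31 ✓
Grade=M68: row 3 → Instructor = Q92 ✓
Grade=M28: rows 4, 13 → Instructor = Q66, Q66 ✓
Grade=M96: row 5 → Instructor = Q83 ✓
Grade=M23: row 7 → Instructor = Q31 ✓
Grade=M75: rows 8, 10 → Instructor = Q92, Q92 ✓
Grade=M99: row 9 → Instructor = Q86 ✓
Grade=M16: row 12 → Instructor = Q72 ✓
The only Grade value with inconsistent Instructor is Grade=M26.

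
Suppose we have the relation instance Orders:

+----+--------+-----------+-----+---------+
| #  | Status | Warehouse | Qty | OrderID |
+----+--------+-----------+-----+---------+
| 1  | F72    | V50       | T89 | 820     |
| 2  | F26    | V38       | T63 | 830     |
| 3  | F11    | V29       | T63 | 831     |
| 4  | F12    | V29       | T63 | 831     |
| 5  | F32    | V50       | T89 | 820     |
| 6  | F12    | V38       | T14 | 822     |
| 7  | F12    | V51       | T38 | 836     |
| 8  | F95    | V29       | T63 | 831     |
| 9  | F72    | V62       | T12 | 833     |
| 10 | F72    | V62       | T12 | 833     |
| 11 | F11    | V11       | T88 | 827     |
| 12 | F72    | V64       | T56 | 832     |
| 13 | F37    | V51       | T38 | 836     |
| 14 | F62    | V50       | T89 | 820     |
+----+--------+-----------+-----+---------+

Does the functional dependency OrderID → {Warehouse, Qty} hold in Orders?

Yes

OrderID=820: rows 1, 5, 14 → {Warehouse,Qty} = (V50, T89), (V50, T89), (V50, T89) ✓
OrderID=830: row 2 → {Warehouse,Qty} = (V38, T63) ✓
OrderID=831: rows 3, 4, 8 → {Warehouse,Qty} = (V29, T63), (V29, T63), (V29, T63) ✓
OrderID=822: row 6 → {Warehouse,Qty} = (V38, T14) ✓
OrderID=836: rows 7, 13 → {Warehouse,Qty} = (V51, T38), (V51, T38) ✓
OrderID=833: rows 9, 10 → {Warehouse,Qty} = (V62, T12), (V62, T12) ✓
OrderID=827: row 11 → {Warehouse,Qty} = (V11, T88) ✓
OrderID=832: row 12 → {Warehouse,Qty} = (V64, T56) ✓
Every OrderID value is associated with a single {Warehouse, Qty} value, so OrderID → {Warehouse, Qty} holds.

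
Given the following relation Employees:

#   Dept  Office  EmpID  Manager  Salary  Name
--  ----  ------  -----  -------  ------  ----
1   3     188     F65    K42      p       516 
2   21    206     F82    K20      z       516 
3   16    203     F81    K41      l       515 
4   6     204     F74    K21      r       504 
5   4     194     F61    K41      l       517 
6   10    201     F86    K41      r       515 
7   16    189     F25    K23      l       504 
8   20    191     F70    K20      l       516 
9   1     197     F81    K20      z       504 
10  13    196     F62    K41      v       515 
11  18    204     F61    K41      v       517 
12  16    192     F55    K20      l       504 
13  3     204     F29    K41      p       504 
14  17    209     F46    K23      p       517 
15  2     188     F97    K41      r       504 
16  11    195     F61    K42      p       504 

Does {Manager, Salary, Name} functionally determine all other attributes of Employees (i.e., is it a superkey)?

Yes

All 16 rows have distinct {Manager, Salary, Name} values, so {Manager, Salary, Name} → (all attributes) holds and {Manager, Salary, Name} is a superkey.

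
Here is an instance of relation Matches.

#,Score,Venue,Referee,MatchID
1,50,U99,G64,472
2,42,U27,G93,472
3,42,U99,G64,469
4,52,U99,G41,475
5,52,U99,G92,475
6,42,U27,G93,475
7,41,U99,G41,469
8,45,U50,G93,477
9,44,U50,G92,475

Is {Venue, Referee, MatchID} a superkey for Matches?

Yes

All 9 rows have distinct {Venue, Referee, MatchID} values, so {Venue, Referee, MatchID} → (all attributes) holds and {Venue, Referee, MatchID} is a superkey.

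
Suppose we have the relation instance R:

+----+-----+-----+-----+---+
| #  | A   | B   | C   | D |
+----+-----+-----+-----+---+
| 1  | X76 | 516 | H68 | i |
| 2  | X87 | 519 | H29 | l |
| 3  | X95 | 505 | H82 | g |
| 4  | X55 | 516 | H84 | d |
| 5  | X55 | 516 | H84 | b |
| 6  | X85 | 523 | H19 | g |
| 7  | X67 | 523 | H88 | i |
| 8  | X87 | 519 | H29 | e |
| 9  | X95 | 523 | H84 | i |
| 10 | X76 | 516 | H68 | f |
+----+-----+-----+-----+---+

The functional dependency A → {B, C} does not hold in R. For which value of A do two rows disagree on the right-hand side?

A=X76: rows 1, 10 → {B,C} = (516, H68), (516, H68) ✓
A=X87: rows 2, 8 → {B,C} = (519, H29), (519, H29) ✓
A=X95: rows 3, 9 → {B,C} takes values {(505, H82), (523, H84)} — violation
A=X55: rows 4, 5 → {B,C} = (516, H84), (516, H84) ✓
A=X85: row 6 → {B,C} = (523, H19) ✓
A=X67: row 7 → {B,C} = (523, H88) ✓
The only A value with inconsistent RHS is A=X95.

X95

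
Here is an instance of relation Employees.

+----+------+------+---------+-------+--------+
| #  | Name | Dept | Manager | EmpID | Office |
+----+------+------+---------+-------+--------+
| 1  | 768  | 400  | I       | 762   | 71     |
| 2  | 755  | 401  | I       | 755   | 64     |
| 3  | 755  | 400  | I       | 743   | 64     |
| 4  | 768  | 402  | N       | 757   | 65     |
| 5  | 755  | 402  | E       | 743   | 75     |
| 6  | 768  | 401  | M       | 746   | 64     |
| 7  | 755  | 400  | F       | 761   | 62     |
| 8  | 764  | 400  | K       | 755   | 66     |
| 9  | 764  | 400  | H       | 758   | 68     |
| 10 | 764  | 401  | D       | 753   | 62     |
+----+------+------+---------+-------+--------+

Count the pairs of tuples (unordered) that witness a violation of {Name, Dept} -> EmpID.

(Name=755, Dept=400): violating pairs (3,7) — 1 pair.
(Name=764, Dept=400): violating pairs (8,9) — 1 pair.

2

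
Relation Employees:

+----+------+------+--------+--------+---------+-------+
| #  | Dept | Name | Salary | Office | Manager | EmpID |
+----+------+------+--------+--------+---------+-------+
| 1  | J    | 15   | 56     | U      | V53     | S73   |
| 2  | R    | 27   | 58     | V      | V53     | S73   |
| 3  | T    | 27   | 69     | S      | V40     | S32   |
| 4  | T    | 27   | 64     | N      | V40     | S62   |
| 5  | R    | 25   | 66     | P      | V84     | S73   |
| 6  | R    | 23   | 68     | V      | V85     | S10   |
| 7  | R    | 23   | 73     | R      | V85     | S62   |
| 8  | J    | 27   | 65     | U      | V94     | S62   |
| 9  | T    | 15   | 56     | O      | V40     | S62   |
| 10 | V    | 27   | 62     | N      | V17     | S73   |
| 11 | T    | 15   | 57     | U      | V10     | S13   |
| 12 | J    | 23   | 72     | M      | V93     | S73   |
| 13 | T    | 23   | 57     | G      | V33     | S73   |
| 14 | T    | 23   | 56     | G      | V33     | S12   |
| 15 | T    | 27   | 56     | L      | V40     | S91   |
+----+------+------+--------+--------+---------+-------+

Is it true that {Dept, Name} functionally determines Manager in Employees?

No

(Dept=J, Name=15): row 1 → Manager = V53 ✓
(Dept=R, Name=27): row 2 → Manager = V53 ✓
(Dept=T, Name=27): rows 3, 4, 15 → Manager = V40, V40, V40 ✓
(Dept=R, Name=25): row 5 → Manager = V84 ✓
(Dept=R, Name=23): rows 6, 7 → Manager = V85, V85 ✓
(Dept=J, Name=27): row 8 → Manager = V94 ✓
(Dept=T, Name=15): rows 9, 11 → Manager takes values {V40, V10} — violation
(Dept=V, Name=27): row 10 → Manager = V17 ✓
(Dept=J, Name=23): row 12 → Manager = V93 ✓
(Dept=T, Name=23): rows 13, 14 → Manager = V33, V33 ✓
Two rows agree on {Dept, Name} but differ on Manager, so {Dept, Name} -> Manager does not hold.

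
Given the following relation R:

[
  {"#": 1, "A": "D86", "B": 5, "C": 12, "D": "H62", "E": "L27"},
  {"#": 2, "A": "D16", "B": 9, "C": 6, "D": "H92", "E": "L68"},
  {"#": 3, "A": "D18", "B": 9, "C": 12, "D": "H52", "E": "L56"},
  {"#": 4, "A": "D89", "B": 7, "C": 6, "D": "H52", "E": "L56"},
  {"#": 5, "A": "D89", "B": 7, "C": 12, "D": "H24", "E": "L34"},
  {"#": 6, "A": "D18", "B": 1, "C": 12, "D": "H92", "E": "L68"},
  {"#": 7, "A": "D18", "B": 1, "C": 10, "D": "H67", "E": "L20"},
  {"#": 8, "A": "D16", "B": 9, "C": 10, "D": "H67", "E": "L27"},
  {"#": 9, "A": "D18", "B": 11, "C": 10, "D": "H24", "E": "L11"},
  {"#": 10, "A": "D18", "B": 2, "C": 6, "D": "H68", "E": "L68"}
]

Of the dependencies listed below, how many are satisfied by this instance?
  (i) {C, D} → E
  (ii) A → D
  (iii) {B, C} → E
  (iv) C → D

1

(i) {C, D} → E: (C=10, D=H67): rows 7, 8 → E takes values {L20, L27} — violation — fails.
(ii) A → D: A=D16: rows 2, 8 → D takes values {H92, H67} — violation; A=D18: rows 3, 6, 7, 9, 10 → D takes values {H52, H92, H67, H24, H68} — violation; A=D89: rows 4, 5 → D takes values {H52, H24} — violation — fails.
(iii) {B, C} → E: every LHS value maps to a single RHS value — holds.
(iv) C → D: C=12: rows 1, 3, 5, 6 → D takes values {H62, H52, H24, H92} — violation; C=6: rows 2, 4, 10 → D takes values {H92, H52, H68} — violation; C=10: rows 7, 8, 9 → D takes values {H67, H24} — violation — fails.
1 of the 4 dependencies holds.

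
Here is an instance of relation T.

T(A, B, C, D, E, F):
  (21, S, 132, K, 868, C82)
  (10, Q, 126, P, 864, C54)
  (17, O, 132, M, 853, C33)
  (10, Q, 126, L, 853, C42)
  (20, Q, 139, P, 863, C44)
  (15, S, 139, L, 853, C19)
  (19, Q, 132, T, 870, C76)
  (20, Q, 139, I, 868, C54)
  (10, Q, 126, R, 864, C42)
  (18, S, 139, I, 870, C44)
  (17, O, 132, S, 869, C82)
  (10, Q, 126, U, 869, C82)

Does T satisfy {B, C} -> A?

No

(B=S, C=132): 1 row → A = 21 ✓
(B=Q, C=126): 4 rows → A = 10, 10, 10, 10 ✓
(B=O, C=132): 2 rows → A = 17, 17 ✓
(B=Q, C=139): 2 rows → A = 20, 20 ✓
(B=S, C=139): 2 rows → A takes values {15, 18} — violation
(B=Q, C=132): 1 row → A = 19 ✓
Two rows agree on {B, C} but differ on A, so {B, C} -> A does not hold.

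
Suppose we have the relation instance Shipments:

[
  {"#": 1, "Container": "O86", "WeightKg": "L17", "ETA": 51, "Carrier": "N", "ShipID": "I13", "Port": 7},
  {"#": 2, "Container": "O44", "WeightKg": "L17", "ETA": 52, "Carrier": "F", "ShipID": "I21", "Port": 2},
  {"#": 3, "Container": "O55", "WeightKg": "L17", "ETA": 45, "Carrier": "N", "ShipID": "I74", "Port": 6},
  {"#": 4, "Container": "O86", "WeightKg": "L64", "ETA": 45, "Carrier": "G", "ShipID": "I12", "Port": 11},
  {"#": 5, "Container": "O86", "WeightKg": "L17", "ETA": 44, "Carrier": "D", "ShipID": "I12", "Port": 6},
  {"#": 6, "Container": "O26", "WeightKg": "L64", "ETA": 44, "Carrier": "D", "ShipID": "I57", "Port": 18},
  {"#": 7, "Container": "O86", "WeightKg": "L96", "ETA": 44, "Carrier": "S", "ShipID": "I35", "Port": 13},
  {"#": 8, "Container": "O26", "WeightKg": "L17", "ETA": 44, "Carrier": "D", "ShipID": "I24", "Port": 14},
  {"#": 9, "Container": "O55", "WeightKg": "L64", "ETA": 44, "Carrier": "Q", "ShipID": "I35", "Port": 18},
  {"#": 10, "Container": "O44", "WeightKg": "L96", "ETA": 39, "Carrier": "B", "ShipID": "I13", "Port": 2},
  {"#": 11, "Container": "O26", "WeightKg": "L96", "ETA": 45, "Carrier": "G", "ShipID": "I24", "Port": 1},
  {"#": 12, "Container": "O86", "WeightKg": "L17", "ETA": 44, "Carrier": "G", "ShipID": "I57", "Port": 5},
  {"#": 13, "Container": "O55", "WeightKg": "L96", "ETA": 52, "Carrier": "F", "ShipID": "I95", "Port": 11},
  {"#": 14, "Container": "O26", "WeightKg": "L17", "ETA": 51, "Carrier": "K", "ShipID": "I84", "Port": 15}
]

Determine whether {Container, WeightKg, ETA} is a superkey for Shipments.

No

Rows 5 and 12 have the same {Container, WeightKg, ETA} value (Container=O86, WeightKg=L17, ETA=44) but are distinct tuples, so {Container, WeightKg, ETA} does not determine every attribute — not a superkey.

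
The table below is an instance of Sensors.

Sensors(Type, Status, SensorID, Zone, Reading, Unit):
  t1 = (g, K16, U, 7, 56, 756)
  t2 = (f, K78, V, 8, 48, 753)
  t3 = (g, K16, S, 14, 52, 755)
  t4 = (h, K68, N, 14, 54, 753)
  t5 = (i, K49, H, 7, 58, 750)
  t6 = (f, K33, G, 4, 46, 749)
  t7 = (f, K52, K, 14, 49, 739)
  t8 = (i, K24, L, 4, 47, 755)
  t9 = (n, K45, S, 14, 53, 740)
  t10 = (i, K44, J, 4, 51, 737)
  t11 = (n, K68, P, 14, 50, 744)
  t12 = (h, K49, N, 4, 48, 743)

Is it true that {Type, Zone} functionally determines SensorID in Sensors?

(Type=g, Zone=7): row 1 → SensorID = U ✓
(Type=f, Zone=8): row 2 → SensorID = V ✓
(Type=g, Zone=14): row 3 → SensorID = S ✓
(Type=h, Zone=14): row 4 → SensorID = N ✓
(Type=i, Zone=7): row 5 → SensorID = H ✓
(Type=f, Zone=4): row 6 → SensorID = G ✓
(Type=f, Zone=14): row 7 → SensorID = K ✓
(Type=i, Zone=4): rows 8, 10 → SensorID takes values {L, J} — violation
(Type=n, Zone=14): rows 9, 11 → SensorID takes values {S, P} — violation
(Type=h, Zone=4): row 12 → SensorID = N ✓
Two rows agree on {Type, Zone} but differ on SensorID, so {Type, Zone} → SensorID does not hold.

No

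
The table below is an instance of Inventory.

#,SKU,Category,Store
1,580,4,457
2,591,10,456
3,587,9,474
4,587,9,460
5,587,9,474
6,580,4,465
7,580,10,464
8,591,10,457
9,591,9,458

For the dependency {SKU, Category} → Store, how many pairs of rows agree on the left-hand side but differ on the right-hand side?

(SKU=580, Category=4): violating pairs (1,6) — 1 pair.
(SKU=591, Category=10): violating pairs (2,8) — 1 pair.
(SKU=587, Category=9): violating pairs (3,4), (4,5) — 2 pairs.

4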